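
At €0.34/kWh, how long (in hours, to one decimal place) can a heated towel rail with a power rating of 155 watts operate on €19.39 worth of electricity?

367.9 h

Energy available = €19.39 ÷ €0.34/kWh = 57.0294 kWh
Hours = 57.0294 kWh ÷ 0.155 kW = 367.9 h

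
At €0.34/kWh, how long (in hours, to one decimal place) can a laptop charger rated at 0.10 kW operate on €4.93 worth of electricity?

Energy available = €4.93 ÷ €0.34/kWh = 14.5 kWh
Hours = 14.5 kWh ÷ 0.1 kW = 145.0 h

145.0 h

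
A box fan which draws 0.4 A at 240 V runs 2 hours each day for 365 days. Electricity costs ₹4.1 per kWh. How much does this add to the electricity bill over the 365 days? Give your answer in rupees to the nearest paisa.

Power = 0.4 A × 240 V = 96 W = 0.096 kW
Runtime = 2 h/day × 365 days = 730 h
Energy = 0.096 kW × 730 h = 70.08 kWh
Cost = 70.08 kWh × ₹4.1/kWh = ₹287.33

₹287.33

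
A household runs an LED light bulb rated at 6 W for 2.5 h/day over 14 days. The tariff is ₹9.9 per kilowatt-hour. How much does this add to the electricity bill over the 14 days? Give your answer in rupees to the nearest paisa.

₹2.08

Runtime = 2.5 h/day × 14 days = 35 h
Energy = 0.006 kW × 35 h = 0.21 kWh
Cost = 0.21 kWh × ₹9.9/kWh = ₹2.08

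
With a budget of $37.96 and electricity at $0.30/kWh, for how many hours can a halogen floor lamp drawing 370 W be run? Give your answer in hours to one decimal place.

342.0 h

Energy available = $37.96 ÷ $0.30/kWh = 126.5333 kWh
Hours = 126.5333 kWh ÷ 0.37 kW = 342.0 h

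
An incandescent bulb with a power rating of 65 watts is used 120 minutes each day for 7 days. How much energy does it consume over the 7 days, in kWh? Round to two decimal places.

Runtime = 120 min × 7 = 840 min = 14 h
Energy = 0.065 kW × 14 h = 0.91 kWh

0.91 kWh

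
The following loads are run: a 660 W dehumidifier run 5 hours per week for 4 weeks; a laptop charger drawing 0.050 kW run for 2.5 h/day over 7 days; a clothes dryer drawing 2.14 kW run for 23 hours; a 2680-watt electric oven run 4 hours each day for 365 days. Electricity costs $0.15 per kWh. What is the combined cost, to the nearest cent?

$596.41

dehumidifier: Runtime = 5 h/week × 4 weeks = 20 h
dehumidifier: 0.66 kW × 20 h = 13.2 kWh
laptop charger: Runtime = 2.5 h/day × 7 days = 17.5 h
laptop charger: 0.05 kW × 17.5 h = 0.875 kWh
clothes dryer: 2.14 kW × 23 h = 49.22 kWh
electric oven: Runtime = 4 h/day × 365 days = 1460 h
electric oven: 2.68 kW × 1460 h = 3912.8 kWh
Total energy = 3976.095 kWh
Cost = 3976.095 × $0.15 = $596.41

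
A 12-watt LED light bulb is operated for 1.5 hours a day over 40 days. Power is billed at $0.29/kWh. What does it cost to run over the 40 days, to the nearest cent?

Runtime = 1.5 h/day × 40 days = 60 h
Energy = 0.012 kW × 60 h = 0.72 kWh
Cost = 0.72 kWh × $0.29/kWh = $0.21

$0.21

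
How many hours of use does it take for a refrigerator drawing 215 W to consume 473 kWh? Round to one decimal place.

Hours = 473 kWh ÷ 0.215 kW = 2200.0 h

2200.0 h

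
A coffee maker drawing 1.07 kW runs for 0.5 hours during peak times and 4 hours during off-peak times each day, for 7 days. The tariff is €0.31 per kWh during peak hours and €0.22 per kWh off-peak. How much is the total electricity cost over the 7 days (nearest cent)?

€7.75

Peak energy = 1.07 kW × 0.5 h × 7 = 3.745 kWh
Off-peak energy = 1.07 kW × 4 h × 7 = 29.96 kWh
Cost = 3.745 × €0.31 + 29.96 × €0.22 = €1.16095 + €6.5912 = €7.75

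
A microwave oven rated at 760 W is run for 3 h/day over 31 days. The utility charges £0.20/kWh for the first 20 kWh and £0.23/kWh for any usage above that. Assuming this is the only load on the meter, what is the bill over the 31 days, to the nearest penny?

£15.66

Runtime = 3 h/day × 31 days = 93 h
Energy = 0.76 kW × 93 h = 70.68 kWh
Tier 1 (0–20 kWh): 20 × £0.20 = £4
Above 20 kWh: 50.68 × £0.23 = £11.6564
Bill = £15.66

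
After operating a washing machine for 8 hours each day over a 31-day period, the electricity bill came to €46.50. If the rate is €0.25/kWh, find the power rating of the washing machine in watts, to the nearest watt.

Energy = €46.50 ÷ €0.25/kWh = 186 kWh
Runtime = 8 h/day × 31 days = 248 h
Power = 186 kWh ÷ 248 h = 0.75 kW = 750 W

750 W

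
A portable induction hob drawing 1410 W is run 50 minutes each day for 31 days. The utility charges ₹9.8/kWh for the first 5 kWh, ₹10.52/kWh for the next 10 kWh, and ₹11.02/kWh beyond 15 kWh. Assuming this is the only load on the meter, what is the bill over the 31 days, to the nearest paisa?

Runtime = 50 min × 31 = 1550 min = 25.833333… h
Energy = 1.41 kW × 25.833333… h = 36.425 kWh
Tier 1 (0–5 kWh): 5 × ₹9.8 = ₹49
Tier 2 (5–15 kWh): 10 × ₹10.52 = ₹105.2
Above 15 kWh: 21.425 × ₹11.02 = ₹236.1035
Bill = ₹390.30

₹390.30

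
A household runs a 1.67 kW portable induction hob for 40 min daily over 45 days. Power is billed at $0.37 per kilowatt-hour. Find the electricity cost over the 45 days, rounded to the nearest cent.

$18.54

Runtime = 40 min × 45 = 1800 min = 30 h
Energy = 1.67 kW × 30 h = 50.1 kWh
Cost = 50.1 kWh × $0.37/kWh = $18.54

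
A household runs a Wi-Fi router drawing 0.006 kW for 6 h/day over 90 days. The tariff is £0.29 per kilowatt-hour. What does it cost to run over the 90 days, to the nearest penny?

£0.94

Runtime = 6 h/day × 90 days = 540 h
Energy = 0.006 kW × 540 h = 3.24 kWh
Cost = 3.24 kWh × £0.29/kWh = £0.94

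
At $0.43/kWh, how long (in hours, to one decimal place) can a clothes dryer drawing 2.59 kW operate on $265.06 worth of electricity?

238.0 h

Energy available = $265.06 ÷ $0.43/kWh = 616.4186 kWh
Hours = 616.4186 kWh ÷ 2.59 kW = 238.0 h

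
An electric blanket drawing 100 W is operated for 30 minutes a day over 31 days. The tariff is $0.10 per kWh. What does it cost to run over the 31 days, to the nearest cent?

$0.16

Runtime = 30 min × 31 = 930 min = 15.5 h
Energy = 0.1 kW × 15.5 h = 1.55 kWh
Cost = 1.55 kWh × $0.10/kWh = $0.16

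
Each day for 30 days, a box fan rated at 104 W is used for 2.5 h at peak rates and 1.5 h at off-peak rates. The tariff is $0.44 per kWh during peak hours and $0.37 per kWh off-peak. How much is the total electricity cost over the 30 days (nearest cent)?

Peak energy = 0.104 kW × 2.5 h × 30 = 7.8 kWh
Off-peak energy = 0.104 kW × 1.5 h × 30 = 4.68 kWh
Cost = 7.8 × $0.44 + 4.68 × $0.37 = $3.432 + $1.7316 = $5.16

$5.16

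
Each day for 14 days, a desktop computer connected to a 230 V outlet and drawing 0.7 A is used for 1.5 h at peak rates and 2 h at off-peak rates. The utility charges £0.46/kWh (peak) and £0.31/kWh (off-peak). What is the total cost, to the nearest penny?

Power = 0.7 A × 230 V = 161 W = 0.161 kW
Peak energy = 0.161 kW × 1.5 h × 14 = 3.381 kWh
Off-peak energy = 0.161 kW × 2 h × 14 = 4.508 kWh
Cost = 3.381 × £0.46 + 4.508 × £0.31 = £1.55526 + £1.39748 = £2.95

£2.95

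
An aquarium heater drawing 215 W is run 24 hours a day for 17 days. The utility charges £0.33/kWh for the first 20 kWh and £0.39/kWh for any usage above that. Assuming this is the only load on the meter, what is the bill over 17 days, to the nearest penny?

£33.01

Runtime = 24 h × 17 = 408 h
Energy = 0.215 kW × 408 h = 87.72 kWh
Tier 1 (0–20 kWh): 20 × £0.33 = £6.6
Above 20 kWh: 67.72 × £0.39 = £26.4108
Bill = £33.01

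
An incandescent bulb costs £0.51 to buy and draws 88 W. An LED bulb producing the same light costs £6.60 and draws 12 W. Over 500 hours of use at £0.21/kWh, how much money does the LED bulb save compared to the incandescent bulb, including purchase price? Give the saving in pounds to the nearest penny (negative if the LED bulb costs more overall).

incandescent bulb: £0.51 + (88/1000) kW × 500 h × £0.21 = £0.51 + £9.24 = £9.75
LED bulb: £6.60 + (12/1000) kW × 500 h × £0.21 = £6.60 + £1.26 = £7.86
Saving = £9.75 − £7.86 = £1.89

£1.89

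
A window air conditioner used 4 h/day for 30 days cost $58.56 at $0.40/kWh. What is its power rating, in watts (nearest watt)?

Energy = $58.56 ÷ $0.40/kWh = 146.4 kWh
Runtime = 4 h/day × 30 days = 120 h
Power = 146.4 kWh ÷ 120 h = 1.22 kW = 1220 W

1220 W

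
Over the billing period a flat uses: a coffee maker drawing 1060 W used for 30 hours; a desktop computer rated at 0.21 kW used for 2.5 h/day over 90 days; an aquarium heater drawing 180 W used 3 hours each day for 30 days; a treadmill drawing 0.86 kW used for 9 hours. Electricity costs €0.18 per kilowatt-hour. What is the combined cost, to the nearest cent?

€18.54

coffee maker: 1.06 kW × 30 h = 31.8 kWh
desktop computer: Runtime = 2.5 h/day × 90 days = 225 h
desktop computer: 0.21 kW × 225 h = 47.25 kWh
aquarium heater: Runtime = 3 h/day × 30 days = 90 h
aquarium heater: 0.18 kW × 90 h = 16.2 kWh
treadmill: 0.86 kW × 9 h = 7.74 kWh
Total energy = 102.99 kWh
Cost = 102.99 × €0.18 = €18.54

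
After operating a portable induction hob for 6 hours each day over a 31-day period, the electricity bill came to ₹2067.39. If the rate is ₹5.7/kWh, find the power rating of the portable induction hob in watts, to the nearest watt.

1950 W

Energy = ₹2067.39 ÷ ₹5.7/kWh = 362.7 kWh
Runtime = 6 h/day × 31 days = 186 h
Power = 362.7 kWh ÷ 186 h = 1.95 kW = 1950 W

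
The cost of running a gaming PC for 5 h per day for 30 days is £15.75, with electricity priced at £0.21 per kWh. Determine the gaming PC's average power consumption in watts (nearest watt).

500 W

Energy = £15.75 ÷ £0.21/kWh = 75 kWh
Runtime = 5 h/day × 30 days = 150 h
Power = 75 kWh ÷ 150 h = 0.5 kW = 500 W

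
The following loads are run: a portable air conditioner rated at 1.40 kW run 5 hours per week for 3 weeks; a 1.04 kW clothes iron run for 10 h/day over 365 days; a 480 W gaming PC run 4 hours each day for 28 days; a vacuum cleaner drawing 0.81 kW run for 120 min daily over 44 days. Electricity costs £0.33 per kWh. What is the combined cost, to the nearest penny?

portable air conditioner: Runtime = 5 h/week × 3 weeks = 15 h
portable air conditioner: 1.4 kW × 15 h = 21 kWh
clothes iron: Runtime = 10 h/day × 365 days = 3650 h
clothes iron: 1.04 kW × 3650 h = 3796 kWh
gaming PC: Runtime = 4 h/day × 28 days = 112 h
gaming PC: 0.48 kW × 112 h = 53.76 kWh
vacuum cleaner: Runtime = 120 min × 44 = 5280 min = 88 h
vacuum cleaner: 0.81 kW × 88 h = 71.28 kWh
Total energy = 3942.04 kWh
Cost = 3942.04 × £0.33 = £1300.87

£1300.87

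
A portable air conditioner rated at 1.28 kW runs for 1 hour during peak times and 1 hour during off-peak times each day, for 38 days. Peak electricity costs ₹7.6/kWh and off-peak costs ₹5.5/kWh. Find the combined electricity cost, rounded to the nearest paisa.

₹637.18

Peak energy = 1.28 kW × 1 h × 38 = 48.64 kWh
Off-peak energy = 1.28 kW × 1 h × 38 = 48.64 kWh
Cost = 48.64 × ₹7.6 + 48.64 × ₹5.5 = ₹369.664 + ₹267.52 = ₹637.18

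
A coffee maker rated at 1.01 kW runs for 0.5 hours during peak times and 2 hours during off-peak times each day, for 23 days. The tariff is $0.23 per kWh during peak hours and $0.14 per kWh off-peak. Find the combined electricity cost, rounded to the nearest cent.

$9.18

Peak energy = 1.01 kW × 0.5 h × 23 = 11.615 kWh
Off-peak energy = 1.01 kW × 2 h × 23 = 46.46 kWh
Cost = 11.615 × $0.23 + 46.46 × $0.14 = $2.67145 + $6.5044 = $9.18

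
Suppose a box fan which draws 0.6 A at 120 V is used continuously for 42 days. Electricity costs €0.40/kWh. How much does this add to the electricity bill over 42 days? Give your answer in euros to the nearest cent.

Power = 0.6 A × 120 V = 72 W = 0.072 kW
Runtime = 24 h × 42 = 1008 h
Energy = 0.072 kW × 1008 h = 72.576 kWh
Cost = 72.576 kWh × €0.40/kWh = €29.03

€29.03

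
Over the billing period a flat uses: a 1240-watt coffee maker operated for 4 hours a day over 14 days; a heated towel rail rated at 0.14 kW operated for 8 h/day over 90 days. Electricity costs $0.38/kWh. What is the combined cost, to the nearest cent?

$64.69

coffee maker: Runtime = 4 h/day × 14 days = 56 h
coffee maker: 1.24 kW × 56 h = 69.44 kWh
heated towel rail: Runtime = 8 h/day × 90 days = 720 h
heated towel rail: 0.14 kW × 720 h = 100.8 kWh
Total energy = 170.24 kWh
Cost = 170.24 × $0.38 = $64.69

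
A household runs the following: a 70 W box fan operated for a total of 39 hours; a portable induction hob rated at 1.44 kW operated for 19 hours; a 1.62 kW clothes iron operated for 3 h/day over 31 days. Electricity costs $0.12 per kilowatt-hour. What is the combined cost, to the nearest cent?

$21.69

box fan: 0.07 kW × 39 h = 2.73 kWh
portable induction hob: 1.44 kW × 19 h = 27.36 kWh
clothes iron: Runtime = 3 h/day × 31 days = 93 h
clothes iron: 1.62 kW × 93 h = 150.66 kWh
Total energy = 180.75 kWh
Cost = 180.75 × $0.12 = $21.69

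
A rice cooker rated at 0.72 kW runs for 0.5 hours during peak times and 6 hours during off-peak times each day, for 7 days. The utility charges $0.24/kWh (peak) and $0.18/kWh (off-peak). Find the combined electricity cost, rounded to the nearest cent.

$6.05

Peak energy = 0.72 kW × 0.5 h × 7 = 2.52 kWh
Off-peak energy = 0.72 kW × 6 h × 7 = 30.24 kWh
Cost = 2.52 × $0.24 + 30.24 × $0.18 = $0.6048 + $5.4432 = $6.05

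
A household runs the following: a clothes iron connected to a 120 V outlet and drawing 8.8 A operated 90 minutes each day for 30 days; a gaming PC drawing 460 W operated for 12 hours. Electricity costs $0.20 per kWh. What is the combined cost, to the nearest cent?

clothes iron: Power = 8.8 A × 120 V = 1056 W = 1.056 kW
clothes iron: Runtime = 90 min × 30 = 2700 min = 45 h
clothes iron: 1.056 kW × 45 h = 47.52 kWh
gaming PC: 0.46 kW × 12 h = 5.52 kWh
Total energy = 53.04 kWh
Cost = 53.04 × $0.20 = $10.61

$10.61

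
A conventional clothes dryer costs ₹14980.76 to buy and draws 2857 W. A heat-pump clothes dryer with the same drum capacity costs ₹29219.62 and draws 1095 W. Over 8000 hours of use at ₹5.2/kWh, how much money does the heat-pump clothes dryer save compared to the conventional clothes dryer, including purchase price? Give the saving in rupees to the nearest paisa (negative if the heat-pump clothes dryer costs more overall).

conventional clothes dryer: ₹14980.76 + (2857/1000) kW × 8000 h × ₹5.2 = ₹14980.76 + ₹118851.2 = ₹133831.96
heat-pump clothes dryer: ₹29219.62 + (1095/1000) kW × 8000 h × ₹5.2 = ₹29219.62 + ₹45552 = ₹74771.62
Saving = ₹133831.96 − ₹74771.62 = ₹59060.34

₹59060.34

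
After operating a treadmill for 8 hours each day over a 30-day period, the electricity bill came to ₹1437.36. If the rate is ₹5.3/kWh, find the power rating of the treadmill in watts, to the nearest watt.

Energy = ₹1437.36 ÷ ₹5.3/kWh = 271.2 kWh
Runtime = 8 h/day × 30 days = 240 h
Power = 271.2 kWh ÷ 240 h = 1.13 kW = 1130 W

1130 W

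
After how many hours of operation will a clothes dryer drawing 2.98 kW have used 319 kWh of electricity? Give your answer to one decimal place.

Hours = 319 kWh ÷ 2.98 kW = 107.0 h

107.0 h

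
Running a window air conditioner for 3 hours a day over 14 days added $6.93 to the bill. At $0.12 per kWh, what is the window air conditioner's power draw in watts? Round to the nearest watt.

Energy = $6.93 ÷ $0.12/kWh = 57.75 kWh
Runtime = 3 h/day × 14 days = 42 h
Power = 57.75 kWh ÷ 42 h = 1.375 kW = 1375 W

1375 W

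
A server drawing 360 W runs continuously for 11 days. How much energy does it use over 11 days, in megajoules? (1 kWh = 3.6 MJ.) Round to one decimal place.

Runtime = 24 h × 11 = 264 h
Energy = 0.36 kW × 264 h = 95.04 kWh
= 95.04 × 3.6 MJ = 342.1 MJ

342.1 MJ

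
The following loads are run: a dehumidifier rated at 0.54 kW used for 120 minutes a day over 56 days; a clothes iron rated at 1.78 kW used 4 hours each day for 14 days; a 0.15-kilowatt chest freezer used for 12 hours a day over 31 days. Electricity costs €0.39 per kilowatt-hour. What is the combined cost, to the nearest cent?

€84.22

dehumidifier: Runtime = 120 min × 56 = 6720 min = 112 h
dehumidifier: 0.54 kW × 112 h = 60.48 kWh
clothes iron: Runtime = 4 h/day × 14 days = 56 h
clothes iron: 1.78 kW × 56 h = 99.68 kWh
chest freezer: Runtime = 12 h/day × 31 days = 372 h
chest freezer: 0.15 kW × 372 h = 55.8 kWh
Total energy = 215.96 kWh
Cost = 215.96 × €0.39 = €84.22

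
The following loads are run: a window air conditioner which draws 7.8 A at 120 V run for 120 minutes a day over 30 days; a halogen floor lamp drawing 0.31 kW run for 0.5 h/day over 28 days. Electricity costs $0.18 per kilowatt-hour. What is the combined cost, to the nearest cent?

window air conditioner: Power = 7.8 A × 120 V = 936 W = 0.936 kW
window air conditioner: Runtime = 120 min × 30 = 3600 min = 60 h
window air conditioner: 0.936 kW × 60 h = 56.16 kWh
halogen floor lamp: Runtime = 0.5 h/day × 28 days = 14 h
halogen floor lamp: 0.31 kW × 14 h = 4.34 kWh
Total energy = 60.5 kWh
Cost = 60.5 × $0.18 = $10.89

$10.89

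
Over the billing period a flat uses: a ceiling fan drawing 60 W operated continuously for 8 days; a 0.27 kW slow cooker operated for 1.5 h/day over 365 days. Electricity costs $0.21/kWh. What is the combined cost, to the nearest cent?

$33.46

ceiling fan: Runtime = 24 h × 8 = 192 h
ceiling fan: 0.06 kW × 192 h = 11.52 kWh
slow cooker: Runtime = 1.5 h/day × 365 days = 547.5 h
slow cooker: 0.27 kW × 547.5 h = 147.825 kWh
Total energy = 159.345 kWh
Cost = 159.345 × $0.21 = $33.46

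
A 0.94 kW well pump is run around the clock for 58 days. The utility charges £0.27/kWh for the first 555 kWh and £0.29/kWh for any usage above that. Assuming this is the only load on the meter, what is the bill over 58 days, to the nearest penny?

£368.36

Runtime = 24 h × 58 = 1392 h
Energy = 0.94 kW × 1392 h = 1308.48 kWh
Tier 1 (0–555 kWh): 555 × £0.27 = £149.85
Above 555 kWh: 753.48 × £0.29 = £218.5092
Bill = £368.36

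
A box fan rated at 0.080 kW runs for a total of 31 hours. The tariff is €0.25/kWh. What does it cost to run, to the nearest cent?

Energy = 0.08 kW × 31 h = 2.48 kWh
Cost = 2.48 kWh × €0.25/kWh = €0.62

€0.62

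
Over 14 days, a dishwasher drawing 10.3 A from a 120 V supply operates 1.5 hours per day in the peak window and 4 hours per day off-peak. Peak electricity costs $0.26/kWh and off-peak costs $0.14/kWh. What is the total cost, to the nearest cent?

Power = 10.3 A × 120 V = 1236 W = 1.236 kW
Peak energy = 1.236 kW × 1.5 h × 14 = 25.956 kWh
Off-peak energy = 1.236 kW × 4 h × 14 = 69.216 kWh
Cost = 25.956 × $0.26 + 69.216 × $0.14 = $6.74856 + $9.69024 = $16.44

$16.44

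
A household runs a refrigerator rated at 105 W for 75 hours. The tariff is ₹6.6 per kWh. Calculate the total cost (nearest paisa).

₹51.98

Energy = 0.105 kW × 75 h = 7.875 kWh
Cost = 7.875 kWh × ₹6.6/kWh = ₹51.98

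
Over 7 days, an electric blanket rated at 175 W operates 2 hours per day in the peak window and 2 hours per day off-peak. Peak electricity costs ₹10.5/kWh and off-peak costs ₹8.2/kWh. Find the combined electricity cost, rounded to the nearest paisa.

₹45.82

Peak energy = 0.175 kW × 2 h × 7 = 2.45 kWh
Off-peak energy = 0.175 kW × 2 h × 7 = 2.45 kWh
Cost = 2.45 × ₹10.5 + 2.45 × ₹8.2 = ₹25.725 + ₹20.09 = ₹45.82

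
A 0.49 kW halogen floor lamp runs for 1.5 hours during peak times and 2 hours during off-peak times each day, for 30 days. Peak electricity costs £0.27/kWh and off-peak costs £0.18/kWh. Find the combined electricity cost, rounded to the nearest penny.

£11.25

Peak energy = 0.49 kW × 1.5 h × 30 = 22.05 kWh
Off-peak energy = 0.49 kW × 2 h × 30 = 29.4 kWh
Cost = 22.05 × £0.27 + 29.4 × £0.18 = £5.9535 + £5.292 = £11.25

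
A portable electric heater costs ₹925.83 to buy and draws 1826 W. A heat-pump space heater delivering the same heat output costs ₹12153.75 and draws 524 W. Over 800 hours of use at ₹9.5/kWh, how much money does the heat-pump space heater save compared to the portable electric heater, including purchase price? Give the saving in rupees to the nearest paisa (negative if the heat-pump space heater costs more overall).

-₹1332.72

portable electric heater: ₹925.83 + (1826/1000) kW × 800 h × ₹9.5 = ₹925.83 + ₹13877.6 = ₹14803.43
heat-pump space heater: ₹12153.75 + (524/1000) kW × 800 h × ₹9.5 = ₹12153.75 + ₹3982.4 = ₹16136.15
Saving = ₹14803.43 − ₹16136.15 = −₹1332.72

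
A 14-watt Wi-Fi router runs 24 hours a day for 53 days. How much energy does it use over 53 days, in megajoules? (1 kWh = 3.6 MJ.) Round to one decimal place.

64.1 MJ

Runtime = 24 h × 53 = 1272 h
Energy = 0.014 kW × 1272 h = 17.808 kWh
= 17.808 × 3.6 MJ = 64.1 MJ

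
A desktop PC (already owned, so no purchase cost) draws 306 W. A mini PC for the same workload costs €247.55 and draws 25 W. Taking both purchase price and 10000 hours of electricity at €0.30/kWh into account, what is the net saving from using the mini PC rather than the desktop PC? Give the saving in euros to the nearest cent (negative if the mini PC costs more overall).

desktop PC: €0.00 + (306/1000) kW × 10000 h × €0.30 = €0.00 + €918 = €918
mini PC: €247.55 + (25/1000) kW × 10000 h × €0.30 = €247.55 + €75 = €322.55
Saving = €918 − €322.55 = €595.45

€595.45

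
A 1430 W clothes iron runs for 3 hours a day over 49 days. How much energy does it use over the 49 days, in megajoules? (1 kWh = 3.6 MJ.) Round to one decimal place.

Runtime = 3 h/day × 49 days = 147 h
Energy = 1.43 kW × 147 h = 210.21 kWh
= 210.21 × 3.6 MJ = 756.8 MJ

756.8 MJ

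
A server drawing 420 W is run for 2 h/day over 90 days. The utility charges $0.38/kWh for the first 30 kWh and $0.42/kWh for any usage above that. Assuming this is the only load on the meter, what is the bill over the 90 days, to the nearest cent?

Runtime = 2 h/day × 90 days = 180 h
Energy = 0.42 kW × 180 h = 75.6 kWh
Tier 1 (0–30 kWh): 30 × $0.38 = $11.4
Above 30 kWh: 45.6 × $0.42 = $19.152
Bill = $30.55

$30.55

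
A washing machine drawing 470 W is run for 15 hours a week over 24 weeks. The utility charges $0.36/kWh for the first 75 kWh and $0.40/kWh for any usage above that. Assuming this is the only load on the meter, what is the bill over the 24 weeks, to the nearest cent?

Runtime = 15 h/week × 24 weeks = 360 h
Energy = 0.47 kW × 360 h = 169.2 kWh
Tier 1 (0–75 kWh): 75 × $0.36 = $27
Above 75 kWh: 94.2 × $0.40 = $37.68
Bill = $64.68

$64.68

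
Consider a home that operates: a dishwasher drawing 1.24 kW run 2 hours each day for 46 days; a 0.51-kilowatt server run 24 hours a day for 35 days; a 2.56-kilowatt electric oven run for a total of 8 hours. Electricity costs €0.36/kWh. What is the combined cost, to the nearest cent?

dishwasher: Runtime = 2 h/day × 46 days = 92 h
dishwasher: 1.24 kW × 92 h = 114.08 kWh
server: Runtime = 24 h × 35 = 840 h
server: 0.51 kW × 840 h = 428.4 kWh
electric oven: 2.56 kW × 8 h = 20.48 kWh
Total energy = 562.96 kWh
Cost = 562.96 × €0.36 = €202.67

€202.67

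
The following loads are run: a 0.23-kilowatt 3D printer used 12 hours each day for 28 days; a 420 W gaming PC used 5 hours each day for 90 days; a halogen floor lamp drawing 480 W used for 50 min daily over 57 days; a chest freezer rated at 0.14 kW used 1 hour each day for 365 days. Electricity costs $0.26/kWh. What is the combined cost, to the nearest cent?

$88.45

3D printer: Runtime = 12 h/day × 28 days = 336 h
3D printer: 0.23 kW × 336 h = 77.28 kWh
gaming PC: Runtime = 5 h/day × 90 days = 450 h
gaming PC: 0.42 kW × 450 h = 189 kWh
halogen floor lamp: Runtime = 50 min × 57 = 2850 min = 47.5 h
halogen floor lamp: 0.48 kW × 47.5 h = 22.8 kWh
chest freezer: Runtime = 1 h/day × 365 days = 365 h
chest freezer: 0.14 kW × 365 h = 51.1 kWh
Total energy = 340.18 kWh
Cost = 340.18 × $0.26 = $88.45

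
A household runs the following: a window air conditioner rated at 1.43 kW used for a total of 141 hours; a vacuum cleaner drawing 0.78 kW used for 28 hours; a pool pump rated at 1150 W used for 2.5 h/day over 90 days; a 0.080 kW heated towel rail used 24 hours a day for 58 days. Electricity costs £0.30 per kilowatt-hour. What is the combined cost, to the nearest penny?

£178.07

window air conditioner: 1.43 kW × 141 h = 201.63 kWh
vacuum cleaner: 0.78 kW × 28 h = 21.84 kWh
pool pump: Runtime = 2.5 h/day × 90 days = 225 h
pool pump: 1.15 kW × 225 h = 258.75 kWh
heated towel rail: Runtime = 24 h × 58 = 1392 h
heated towel rail: 0.08 kW × 1392 h = 111.36 kWh
Total energy = 593.58 kWh
Cost = 593.58 × £0.30 = £178.07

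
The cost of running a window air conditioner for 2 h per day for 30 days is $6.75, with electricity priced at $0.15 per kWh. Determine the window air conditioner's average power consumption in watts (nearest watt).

750 W

Energy = $6.75 ÷ $0.15/kWh = 45 kWh
Runtime = 2 h/day × 30 days = 60 h
Power = 45 kWh ÷ 60 h = 0.75 kW = 750 W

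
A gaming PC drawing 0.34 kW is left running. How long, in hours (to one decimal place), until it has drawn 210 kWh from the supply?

Hours = 210 kWh ÷ 0.34 kW = 617.6 h

617.6 h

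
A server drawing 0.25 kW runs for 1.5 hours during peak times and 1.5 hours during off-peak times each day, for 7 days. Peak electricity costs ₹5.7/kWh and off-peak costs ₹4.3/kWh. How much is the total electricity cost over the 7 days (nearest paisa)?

₹26.25

Peak energy = 0.25 kW × 1.5 h × 7 = 2.625 kWh
Off-peak energy = 0.25 kW × 1.5 h × 7 = 2.625 kWh
Cost = 2.625 × ₹5.7 + 2.625 × ₹4.3 = ₹14.9625 + ₹11.2875 = ₹26.25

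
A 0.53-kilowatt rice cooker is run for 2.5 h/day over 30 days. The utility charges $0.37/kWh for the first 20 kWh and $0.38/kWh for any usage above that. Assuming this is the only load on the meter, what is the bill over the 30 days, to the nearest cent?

$14.91

Runtime = 2.5 h/day × 30 days = 75 h
Energy = 0.53 kW × 75 h = 39.75 kWh
Tier 1 (0–20 kWh): 20 × $0.37 = $7.4
Above 20 kWh: 19.75 × $0.38 = $7.505
Bill = $14.91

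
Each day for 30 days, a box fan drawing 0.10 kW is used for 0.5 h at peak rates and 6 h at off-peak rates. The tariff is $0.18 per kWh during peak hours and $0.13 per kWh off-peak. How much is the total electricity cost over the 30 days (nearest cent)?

Peak energy = 0.1 kW × 0.5 h × 30 = 1.5 kWh
Off-peak energy = 0.1 kW × 6 h × 30 = 18 kWh
Cost = 1.5 × $0.18 + 18 × $0.13 = $0.27 + $2.34 = $2.61

$2.61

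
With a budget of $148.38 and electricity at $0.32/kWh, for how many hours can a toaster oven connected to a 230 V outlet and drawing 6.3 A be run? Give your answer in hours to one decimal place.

320.0 h

Power = 6.3 A × 230 V = 1449 W = 1.449 kW
Energy available = $148.38 ÷ $0.32/kWh = 463.6875 kWh
Hours = 463.6875 kWh ÷ 1.449 kW = 320.0 h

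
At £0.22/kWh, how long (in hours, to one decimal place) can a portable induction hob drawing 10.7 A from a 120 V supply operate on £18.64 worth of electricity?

66.0 h

Power = 10.7 A × 120 V = 1284 W = 1.284 kW
Energy available = £18.64 ÷ £0.22/kWh = 84.7273 kWh
Hours = 84.7273 kWh ÷ 1.284 kW = 66.0 h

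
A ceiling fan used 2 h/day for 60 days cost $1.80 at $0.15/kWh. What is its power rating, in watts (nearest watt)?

100 W

Energy = $1.80 ÷ $0.15/kWh = 12 kWh
Runtime = 2 h/day × 60 days = 120 h
Power = 12 kWh ÷ 120 h = 0.1 kW = 100 W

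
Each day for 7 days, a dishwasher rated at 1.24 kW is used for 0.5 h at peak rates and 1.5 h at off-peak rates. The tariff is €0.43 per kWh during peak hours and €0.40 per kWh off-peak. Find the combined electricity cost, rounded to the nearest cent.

Peak energy = 1.24 kW × 0.5 h × 7 = 4.34 kWh
Off-peak energy = 1.24 kW × 1.5 h × 7 = 13.02 kWh
Cost = 4.34 × €0.43 + 13.02 × €0.40 = €1.8662 + €5.208 = €7.07

€7.07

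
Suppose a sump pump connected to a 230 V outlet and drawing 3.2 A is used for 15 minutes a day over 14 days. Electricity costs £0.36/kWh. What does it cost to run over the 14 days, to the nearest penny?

£0.93

Power = 3.2 A × 230 V = 736 W = 0.736 kW
Runtime = 15 min × 14 = 210 min = 3.5 h
Energy = 0.736 kW × 3.5 h = 2.576 kWh
Cost = 2.576 kWh × £0.36/kWh = £0.93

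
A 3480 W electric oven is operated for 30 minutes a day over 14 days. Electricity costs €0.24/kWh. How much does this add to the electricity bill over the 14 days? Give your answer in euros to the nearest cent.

€5.85

Runtime = 30 min × 14 = 420 min = 7 h
Energy = 3.48 kW × 7 h = 24.36 kWh
Cost = 24.36 kWh × €0.24/kWh = €5.85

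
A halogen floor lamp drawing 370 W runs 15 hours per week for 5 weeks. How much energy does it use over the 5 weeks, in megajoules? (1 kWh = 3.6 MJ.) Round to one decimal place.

Runtime = 15 h/week × 5 weeks = 75 h
Energy = 0.37 kW × 75 h = 27.75 kWh
= 27.75 × 3.6 MJ = 99.9 MJ

99.9 MJ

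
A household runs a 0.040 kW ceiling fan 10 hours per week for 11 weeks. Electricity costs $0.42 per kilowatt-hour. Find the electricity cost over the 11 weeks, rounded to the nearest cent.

$1.85

Runtime = 10 h/week × 11 weeks = 110 h
Energy = 0.04 kW × 110 h = 4.4 kWh
Cost = 4.4 kWh × $0.42/kWh = $1.85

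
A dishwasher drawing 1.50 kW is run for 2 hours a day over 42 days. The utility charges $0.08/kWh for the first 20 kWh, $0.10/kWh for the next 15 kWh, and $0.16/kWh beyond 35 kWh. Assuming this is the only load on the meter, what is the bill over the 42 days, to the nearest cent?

Runtime = 2 h/day × 42 days = 84 h
Energy = 1.5 kW × 84 h = 126 kWh
Tier 1 (0–20 kWh): 20 × $0.08 = $1.6
Tier 2 (20–35 kWh): 15 × $0.10 = $1.5
Above 35 kWh: 91 × $0.16 = $14.56
Bill = $17.66

$17.66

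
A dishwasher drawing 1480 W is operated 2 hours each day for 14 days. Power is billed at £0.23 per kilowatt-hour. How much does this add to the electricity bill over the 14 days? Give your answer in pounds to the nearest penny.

Runtime = 2 h/day × 14 days = 28 h
Energy = 1.48 kW × 28 h = 41.44 kWh
Cost = 41.44 kWh × £0.23/kWh = £9.53

£9.53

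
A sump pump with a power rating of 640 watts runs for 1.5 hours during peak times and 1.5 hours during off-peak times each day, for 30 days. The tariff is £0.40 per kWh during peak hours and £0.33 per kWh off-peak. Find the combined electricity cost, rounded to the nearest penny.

Peak energy = 0.64 kW × 1.5 h × 30 = 28.8 kWh
Off-peak energy = 0.64 kW × 1.5 h × 30 = 28.8 kWh
Cost = 28.8 × £0.40 + 28.8 × £0.33 = £11.52 + £9.504 = £21.02

£21.02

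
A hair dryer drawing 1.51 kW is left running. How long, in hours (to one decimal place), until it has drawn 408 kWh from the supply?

Hours = 408 kWh ÷ 1.51 kW = 270.2 h

270.2 h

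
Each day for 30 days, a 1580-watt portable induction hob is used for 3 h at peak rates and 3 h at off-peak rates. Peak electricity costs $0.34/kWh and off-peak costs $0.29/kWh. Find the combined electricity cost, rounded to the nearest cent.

$89.59

Peak energy = 1.58 kW × 3 h × 30 = 142.2 kWh
Off-peak energy = 1.58 kW × 3 h × 30 = 142.2 kWh
Cost = 142.2 × $0.34 + 142.2 × $0.29 = $48.348 + $41.238 = $89.59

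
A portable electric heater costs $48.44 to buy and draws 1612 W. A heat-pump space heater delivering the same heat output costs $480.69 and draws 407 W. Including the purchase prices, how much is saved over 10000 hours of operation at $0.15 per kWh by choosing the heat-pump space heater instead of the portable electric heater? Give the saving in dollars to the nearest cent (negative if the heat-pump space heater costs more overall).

$1375.25

portable electric heater: $48.44 + (1612/1000) kW × 10000 h × $0.15 = $48.44 + $2418 = $2466.44
heat-pump space heater: $480.69 + (407/1000) kW × 10000 h × $0.15 = $480.69 + $610.5 = $1091.19
Saving = $2466.44 − $1091.19 = $1375.25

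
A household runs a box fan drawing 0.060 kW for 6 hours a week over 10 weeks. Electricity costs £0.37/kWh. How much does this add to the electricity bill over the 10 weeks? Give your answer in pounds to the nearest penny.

£1.33

Runtime = 6 h/week × 10 weeks = 60 h
Energy = 0.06 kW × 60 h = 3.6 kWh
Cost = 3.6 kWh × £0.37/kWh = £1.33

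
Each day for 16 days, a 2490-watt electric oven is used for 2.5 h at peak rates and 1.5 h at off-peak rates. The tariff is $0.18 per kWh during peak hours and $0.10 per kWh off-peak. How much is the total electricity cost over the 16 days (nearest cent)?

Peak energy = 2.49 kW × 2.5 h × 16 = 99.6 kWh
Off-peak energy = 2.49 kW × 1.5 h × 16 = 59.76 kWh
Cost = 99.6 × $0.18 + 59.76 × $0.10 = $17.928 + $5.976 = $23.90

$23.90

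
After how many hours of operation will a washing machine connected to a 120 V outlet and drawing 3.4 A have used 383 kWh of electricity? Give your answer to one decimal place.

Power = 3.4 A × 120 V = 408 W = 0.408 kW
Hours = 383 kWh ÷ 0.408 kW = 938.7 h

938.7 h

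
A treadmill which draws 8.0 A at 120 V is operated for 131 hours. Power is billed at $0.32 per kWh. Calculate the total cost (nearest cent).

Power = 8.0 A × 120 V = 960 W = 0.96 kW
Energy = 0.96 kW × 131 h = 125.76 kWh
Cost = 125.76 kWh × $0.32/kWh = $40.24

$40.24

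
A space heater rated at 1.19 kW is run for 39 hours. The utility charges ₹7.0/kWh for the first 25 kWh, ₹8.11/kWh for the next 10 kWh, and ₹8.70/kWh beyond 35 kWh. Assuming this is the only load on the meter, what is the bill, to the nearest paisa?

Energy = 1.19 kW × 39 h = 46.41 kWh
Tier 1 (0–25 kWh): 25 × ₹7.0 = ₹175
Tier 2 (25–35 kWh): 10 × ₹8.11 = ₹81.1
Above 35 kWh: 11.41 × ₹8.70 = ₹99.267
Bill = ₹355.37

₹355.37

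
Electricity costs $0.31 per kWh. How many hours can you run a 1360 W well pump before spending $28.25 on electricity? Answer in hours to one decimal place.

67.0 h

Energy available = $28.25 ÷ $0.31/kWh = 91.129 kWh
Hours = 91.129 kWh ÷ 1.36 kW = 67.0 h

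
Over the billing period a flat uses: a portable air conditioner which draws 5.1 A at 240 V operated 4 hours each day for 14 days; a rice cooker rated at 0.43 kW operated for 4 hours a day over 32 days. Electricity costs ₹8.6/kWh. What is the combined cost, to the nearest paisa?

portable air conditioner: Power = 5.1 A × 240 V = 1224 W = 1.224 kW
portable air conditioner: Runtime = 4 h/day × 14 days = 56 h
portable air conditioner: 1.224 kW × 56 h = 68.544 kWh
rice cooker: Runtime = 4 h/day × 32 days = 128 h
rice cooker: 0.43 kW × 128 h = 55.04 kWh
Total energy = 123.584 kWh
Cost = 123.584 × ₹8.6 = ₹1062.82

₹1062.82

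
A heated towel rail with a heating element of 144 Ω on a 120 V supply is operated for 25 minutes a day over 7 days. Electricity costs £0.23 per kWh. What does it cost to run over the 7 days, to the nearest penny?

Power = V²/R = 120²/144 = 100 W = 0.1 kW
Runtime = 25 min × 7 = 175 min = 2.916666… h
Energy = 0.1 kW × 2.916666… h = 0.291666… kWh
Cost = 0.291666… kWh × £0.23/kWh = £0.07

£0.07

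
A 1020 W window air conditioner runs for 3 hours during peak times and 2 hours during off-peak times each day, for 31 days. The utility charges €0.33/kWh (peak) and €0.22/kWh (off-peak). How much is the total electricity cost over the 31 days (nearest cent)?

€45.22

Peak energy = 1.02 kW × 3 h × 31 = 94.86 kWh
Off-peak energy = 1.02 kW × 2 h × 31 = 63.24 kWh
Cost = 94.86 × €0.33 + 63.24 × €0.22 = €31.3038 + €13.9128 = €45.22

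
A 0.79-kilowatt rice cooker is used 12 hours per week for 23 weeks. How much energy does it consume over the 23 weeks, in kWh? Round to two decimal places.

Runtime = 12 h/week × 23 weeks = 276 h
Energy = 0.79 kW × 276 h = 218.04 kWh

218.04 kWh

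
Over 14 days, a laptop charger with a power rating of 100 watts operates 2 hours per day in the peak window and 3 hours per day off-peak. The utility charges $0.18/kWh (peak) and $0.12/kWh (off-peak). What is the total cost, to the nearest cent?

$1.01

Peak energy = 0.1 kW × 2 h × 14 = 2.8 kWh
Off-peak energy = 0.1 kW × 3 h × 14 = 4.2 kWh
Cost = 2.8 × $0.18 + 4.2 × $0.12 = $0.504 + $0.504 = $1.01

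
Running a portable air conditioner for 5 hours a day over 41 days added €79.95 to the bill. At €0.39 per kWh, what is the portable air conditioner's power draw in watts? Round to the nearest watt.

1000 W

Energy = €79.95 ÷ €0.39/kWh = 205 kWh
Runtime = 5 h/day × 41 days = 205 h
Power = 205 kWh ÷ 205 h = 1 kW = 1000 W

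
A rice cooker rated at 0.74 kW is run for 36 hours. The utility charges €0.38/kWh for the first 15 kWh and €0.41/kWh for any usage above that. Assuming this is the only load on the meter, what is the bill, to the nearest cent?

€10.47

Energy = 0.74 kW × 36 h = 26.64 kWh
Tier 1 (0–15 kWh): 15 × €0.38 = €5.7
Above 15 kWh: 11.64 × €0.41 = €4.7724
Bill = €10.47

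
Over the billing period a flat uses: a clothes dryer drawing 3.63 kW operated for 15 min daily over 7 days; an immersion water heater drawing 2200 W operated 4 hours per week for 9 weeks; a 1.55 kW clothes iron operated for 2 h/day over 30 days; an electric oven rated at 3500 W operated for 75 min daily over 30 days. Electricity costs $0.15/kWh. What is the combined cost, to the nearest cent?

$46.47

clothes dryer: Runtime = 15 min × 7 = 105 min = 1.75 h
clothes dryer: 3.63 kW × 1.75 h = 6.3525 kWh
immersion water heater: Runtime = 4 h/week × 9 weeks = 36 h
immersion water heater: 2.2 kW × 36 h = 79.2 kWh
clothes iron: Runtime = 2 h/day × 30 days = 60 h
clothes iron: 1.55 kW × 60 h = 93 kWh
electric oven: Runtime = 75 min × 30 = 2250 min = 37.5 h
electric oven: 3.5 kW × 37.5 h = 131.25 kWh
Total energy = 309.8025 kWh
Cost = 309.8025 × $0.15 = $46.47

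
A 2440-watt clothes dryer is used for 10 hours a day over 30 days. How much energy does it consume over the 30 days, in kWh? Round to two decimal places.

732.00 kWh

Runtime = 10 h/day × 30 days = 300 h
Energy = 2.44 kW × 300 h = 732 kWh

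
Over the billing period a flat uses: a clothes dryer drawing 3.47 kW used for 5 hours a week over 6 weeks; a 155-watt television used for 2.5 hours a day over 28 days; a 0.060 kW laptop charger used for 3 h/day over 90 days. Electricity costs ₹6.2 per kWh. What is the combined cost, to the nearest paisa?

clothes dryer: Runtime = 5 h/week × 6 weeks = 30 h
clothes dryer: 3.47 kW × 30 h = 104.1 kWh
television: Runtime = 2.5 h/day × 28 days = 70 h
television: 0.155 kW × 70 h = 10.85 kWh
laptop charger: Runtime = 3 h/day × 90 days = 270 h
laptop charger: 0.06 kW × 270 h = 16.2 kWh
Total energy = 131.15 kWh
Cost = 131.15 × ₹6.2 = ₹813.13

₹813.13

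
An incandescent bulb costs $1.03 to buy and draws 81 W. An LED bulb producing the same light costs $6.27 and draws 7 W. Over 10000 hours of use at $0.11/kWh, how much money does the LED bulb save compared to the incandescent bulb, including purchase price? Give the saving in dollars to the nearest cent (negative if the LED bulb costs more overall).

$76.16

incandescent bulb: $1.03 + (81/1000) kW × 10000 h × $0.11 = $1.03 + $89.1 = $90.13
LED bulb: $6.27 + (7/1000) kW × 10000 h × $0.11 = $6.27 + $7.7 = $13.97
Saving = $90.13 − $13.97 = $76.16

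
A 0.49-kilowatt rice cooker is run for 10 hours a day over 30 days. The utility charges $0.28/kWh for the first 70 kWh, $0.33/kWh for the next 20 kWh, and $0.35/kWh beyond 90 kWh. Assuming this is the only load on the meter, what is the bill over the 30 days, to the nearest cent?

Runtime = 10 h/day × 30 days = 300 h
Energy = 0.49 kW × 300 h = 147 kWh
Tier 1 (0–70 kWh): 70 × $0.28 = $19.6
Tier 2 (70–90 kWh): 20 × $0.33 = $6.6
Above 90 kWh: 57 × $0.35 = $19.95
Bill = $46.15

$46.15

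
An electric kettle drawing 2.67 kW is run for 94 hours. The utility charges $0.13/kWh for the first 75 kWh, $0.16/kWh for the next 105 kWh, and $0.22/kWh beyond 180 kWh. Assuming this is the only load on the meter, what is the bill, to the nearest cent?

$42.17

Energy = 2.67 kW × 94 h = 250.98 kWh
Tier 1 (0–75 kWh): 75 × $0.13 = $9.75
Tier 2 (75–180 kWh): 105 × $0.16 = $16.8
Above 180 kWh: 70.98 × $0.22 = $15.6156
Bill = $42.17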